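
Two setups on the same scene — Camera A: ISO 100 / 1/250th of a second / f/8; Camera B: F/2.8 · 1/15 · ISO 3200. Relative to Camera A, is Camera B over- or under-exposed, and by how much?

12 stops brighter

Aperture: f/8 → f/5.6 → f/4 → f/2.8 — 3 stops opened up (brighter).
Shutter speed: 1/250 → 1/125 → 1/60 → 1/30 → 1/15 — 4 stops slower (brighter).
ISO: 100 → 200 → 400 → 800 → 1600 → 3200 — 5 stops higher (brighter).
Net: +3 +4 +5 = +12 stops.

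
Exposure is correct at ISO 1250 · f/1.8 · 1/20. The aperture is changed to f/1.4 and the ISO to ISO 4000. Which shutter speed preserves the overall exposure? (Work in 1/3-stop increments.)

1/100s

Aperture: f/1.8 → f/1.6 → f/1.4 — 2/3 stop larger aperture (brighter).
ISO: 1250 → 1600 → 2000 → 2500 → 3200 → 4000 — 1 2/3 stops higher (brighter).
Net change so far: 2 1/3 stops brighter. Offset with the shutter speed: 1/20 → 1/25 → 1/30 → 1/40 → 1/50 → 1/60 → 1/80 → 1/100.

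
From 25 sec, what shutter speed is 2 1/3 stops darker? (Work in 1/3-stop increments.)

5 s

Shutter speed: 25 → 20 → 15 → 13 → 10 → 8 → 6 → 5 — 2 1/3 stops shorter (darker).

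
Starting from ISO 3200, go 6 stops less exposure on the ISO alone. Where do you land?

ISO: 3200 → 1600 → 800 → 400 → 200 → 100 → 50 — 6 stops lower (darker).

ISO 50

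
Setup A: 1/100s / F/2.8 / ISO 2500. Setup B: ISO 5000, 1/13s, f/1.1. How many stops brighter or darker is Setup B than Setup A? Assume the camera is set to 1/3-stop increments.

Aperture: f/2.8 → f/2.5 → f/2.2 → f/2 → f/1.8 → f/1.6 → f/1.4 → f/1.2 → f/1.1 — 2 2/3 stops opened up (brighter).
Shutter speed: 1/100 → 1/80 → 1/60 → 1/50 → 1/40 → 1/30 → 1/25 → 1/20 → 1/15 → 1/13 — 3 stops longer (brighter).
ISO: 2500 → 3200 → 4000 → 5000 — 1 stop higher (brighter).
Net: +2 2/3 +3 +1 = +6 2/3 stops.

6 2/3 stops brighter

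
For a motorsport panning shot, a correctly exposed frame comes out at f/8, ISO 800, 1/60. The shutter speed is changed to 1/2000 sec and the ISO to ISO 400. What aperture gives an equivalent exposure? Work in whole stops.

f/1.0

Shutter speed: 1/60 → 1/125 → 1/250 → 1/500 → 1/1000 → 1/2000 — 5 stops faster (darker).
ISO: 800 → 400 — 1 stop lower (darker).
Net change so far: 6 stops darker. Offset with the aperture: f/8 → f/5.6 → f/4 → f/2.8 → f/2 → f/1.4 → f/1.0.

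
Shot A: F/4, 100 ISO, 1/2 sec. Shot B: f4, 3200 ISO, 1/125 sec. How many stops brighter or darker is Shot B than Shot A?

Aperture: unchanged.
Shutter speed: 1/2 → 1/4 → 1/8 → 1/15 → 1/30 → 1/60 → 1/125 — 6 stops faster (darker).
ISO: 100 → 200 → 400 → 800 → 1600 → 3200 — 5 stops raised (brighter).
Net: −6 +5 = −1 stop.

1 stop darker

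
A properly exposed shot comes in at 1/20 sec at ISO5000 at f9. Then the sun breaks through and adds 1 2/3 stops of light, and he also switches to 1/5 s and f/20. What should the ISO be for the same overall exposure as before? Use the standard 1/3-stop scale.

Scene light: 1 2/3 stops brighter.
Shutter speed: 1/20 → 1/15 → 1/13 → 1/10 → 1/8 → 1/6 → 1/5 — 2 stops slower (brighter).
Aperture: f/9 → f/10 → f/11 → f/13 → f/14 → f/16 → f/18 → f/20 — 2 1/3 stops narrower (darker).
Net so far: 1 1/3 stops brighter. ISO: 5000 → 4000 → 3200 → 2500 → 2000.

ISO 2000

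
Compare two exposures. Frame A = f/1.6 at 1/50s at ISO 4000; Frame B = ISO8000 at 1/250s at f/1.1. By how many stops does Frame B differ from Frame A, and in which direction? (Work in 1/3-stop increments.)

Aperture: f/1.6 → f/1.4 → f/1.2 → f/1.1 — 1 stop opened up (brighter).
Shutter speed: 1/50 → 1/60 → 1/80 → 1/100 → 1/125 → 1/160 → 1/200 → 1/250 — 2 1/3 stops shorter (darker).
ISO: 4000 → 5000 → 6400 → 8000 — 1 stop raised (brighter).
Net: +1 −2 1/3 +1 = −1/3 stops.

1/3 stop darker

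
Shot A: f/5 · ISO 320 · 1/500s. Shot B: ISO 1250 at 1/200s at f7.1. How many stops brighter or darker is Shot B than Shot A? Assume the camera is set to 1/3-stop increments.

2 1/3 stops brighter

Aperture: f/5 → f/5.6 → f/6.3 → f/7.1 — 1 stop stopped down (darker).
Shutter speed: 1/500 → 1/400 → 1/320 → 1/250 → 1/200 — 1 1/3 stops longer (brighter).
ISO: 320 → 400 → 500 → 640 → 800 → 1000 → 1250 — 2 stops higher (brighter).
Net: −1 +1 1/3 +2 = +2 1/3 stops.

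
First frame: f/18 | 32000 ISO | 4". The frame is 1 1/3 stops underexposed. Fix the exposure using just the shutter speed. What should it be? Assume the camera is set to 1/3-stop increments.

Underexposed by 1 1/3 stops → need 1 1/3 stops brighter.
Shutter speed: 4 → 5 → 6 → 8 → 10.

10 s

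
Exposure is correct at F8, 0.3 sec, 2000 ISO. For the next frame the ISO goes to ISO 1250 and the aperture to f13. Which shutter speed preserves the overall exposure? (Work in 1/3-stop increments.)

1.3 s

ISO: 2000 → 1600 → 1250 — 2/3 stop lower (darker).
Aperture: f/8 → f/9 → f/10 → f/11 → f/13 — 1 1/3 stops smaller aperture (darker).
Net change so far: 2 stops darker. Offset with the shutter speed: 0.3 → 0.4 → 0.5 → 0.6 → 0.8 → 1 → 1.3.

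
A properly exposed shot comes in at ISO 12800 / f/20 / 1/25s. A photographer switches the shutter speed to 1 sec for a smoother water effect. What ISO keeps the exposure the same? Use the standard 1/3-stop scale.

ISO 500

Shutter speed: 1/25 → 1/20 → 1/15 → 1/13 → 1/10 → 1/8 → 1/6 → 1/5 → 1/4 → 0.3 → 0.4 → 0.5 → 0.6 → 0.8 → 1 — 4 2/3 stops slower (brighter).
Need 4 2/3 stops darker from the ISO: 12800 → 10000 → 8000 → 6400 → 5000 → 4000 → 3200 → 2500 → 2000 → 1600 → 1250 → 1000 → 800 → 640 → 500.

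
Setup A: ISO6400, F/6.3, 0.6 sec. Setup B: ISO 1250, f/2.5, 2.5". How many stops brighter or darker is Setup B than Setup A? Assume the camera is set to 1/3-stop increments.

2 1/3 stops brighter

Aperture: f/6.3 → f/5.6 → f/5 → f/4.5 → f/4 → f/3.5 → f/3.2 → f/2.8 → f/2.5 — 2 2/3 stops larger aperture (brighter).
Shutter speed: 0.6 → 0.8 → 1 → 1.3 → 1.6 → 2 → 2.5 — 2 stops slower (brighter).
ISO: 6400 → 5000 → 4000 → 3200 → 2500 → 2000 → 1600 → 1250 — 2 1/3 stops dropped (darker).
Net: +2 2/3 +2 −2 1/3 = +2 1/3 stops.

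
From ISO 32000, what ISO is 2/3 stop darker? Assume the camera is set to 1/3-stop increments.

ISO: 32000 → 25600 → 20000 — 2/3 stop dropped (darker).

ISO 20000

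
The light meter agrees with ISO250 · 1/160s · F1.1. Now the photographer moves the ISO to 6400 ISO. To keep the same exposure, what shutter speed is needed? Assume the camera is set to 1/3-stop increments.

1/4000s

ISO: 250 → 320 → 400 → 500 → 640 → 800 → 1000 → 1250 → 1600 → 2000 → 2500 → 3200 → 4000 → 5000 → 6400 — 4 2/3 stops higher (brighter).
Need 4 2/3 stops darker from the shutter speed: 1/160 → 1/200 → 1/250 → 1/320 → 1/400 → 1/500 → 1/640 → 1/800 → 1/1000 → 1/1250 → 1/1600 → 1/2000 → 1/2500 → 1/3200 → 1/4000.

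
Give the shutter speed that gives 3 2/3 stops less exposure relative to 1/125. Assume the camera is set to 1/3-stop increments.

1/1600s

Shutter speed: 1/125 → 1/160 → 1/200 → 1/250 → 1/320 → 1/400 → 1/500 → 1/640 → 1/800 → 1/1000 → 1/1250 → 1/1600 — 3 2/3 stops shorter (darker).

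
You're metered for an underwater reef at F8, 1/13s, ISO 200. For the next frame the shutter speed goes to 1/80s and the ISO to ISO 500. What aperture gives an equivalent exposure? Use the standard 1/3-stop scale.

f/5

Shutter speed: 1/13 → 1/15 → 1/20 → 1/25 → 1/30 → 1/40 → 1/50 → 1/60 → 1/80 — 2 2/3 stops shorter (darker).
ISO: 200 → 250 → 320 → 400 → 500 — 1 1/3 stops raised (brighter).
Net change so far: 1 1/3 stops darker. Offset with the aperture: f/8 → f/7.1 → f/6.3 → f/5.6 → f/5.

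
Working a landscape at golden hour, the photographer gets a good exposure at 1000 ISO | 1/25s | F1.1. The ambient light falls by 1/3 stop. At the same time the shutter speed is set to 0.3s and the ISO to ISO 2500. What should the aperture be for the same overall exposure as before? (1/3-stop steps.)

Scene light: 1/3 stop darker.
Shutter speed: 1/25 → 1/20 → 1/15 → 1/13 → 1/10 → 1/8 → 1/6 → 1/5 → 1/4 → 0.3 — 3 stops slower (brighter).
ISO: 1000 → 1250 → 1600 → 2000 → 2500 — 1 1/3 stops higher (brighter).
Net so far: 4 stops brighter. Aperture: f/1.1 → f/1.2 → f/1.4 → f/1.6 → f/1.8 → f/2 → f/2.2 → f/2.5 → f/2.8 → f/3.2 → f/3.5 → f/4 → f/4.5.

f/4.5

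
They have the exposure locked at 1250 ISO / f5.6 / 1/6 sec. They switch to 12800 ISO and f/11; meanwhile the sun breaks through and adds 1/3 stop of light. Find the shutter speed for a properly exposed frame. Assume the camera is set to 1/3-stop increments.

1/20s

Scene light: 1/3 stop brighter.
ISO: 1250 → 1600 → 2000 → 2500 → 3200 → 4000 → 5000 → 6400 → 8000 → 10000 → 12800 — 3 1/3 stops raised (brighter).
Aperture: f/5.6 → f/6.3 → f/7.1 → f/8 → f/9 → f/10 → f/11 — 2 stops narrower (darker).
Net so far: 1 2/3 stops brighter. Shutter speed: 1/6 → 1/8 → 1/10 → 1/13 → 1/15 → 1/20.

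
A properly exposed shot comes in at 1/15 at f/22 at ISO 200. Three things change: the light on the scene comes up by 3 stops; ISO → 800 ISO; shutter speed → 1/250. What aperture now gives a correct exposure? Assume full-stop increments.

Scene light: 3 stops brighter.
ISO: 200 → 400 → 800 — 2 stops raised (brighter).
Shutter speed: 1/15 → 1/30 → 1/60 → 1/125 → 1/250 — 4 stops shorter (darker).
Net so far: 1 stop brighter. Aperture: f/22 → f/32.

f/32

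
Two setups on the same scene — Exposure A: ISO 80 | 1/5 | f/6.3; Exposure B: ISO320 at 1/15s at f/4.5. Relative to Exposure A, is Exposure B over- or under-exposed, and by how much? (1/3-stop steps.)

Aperture: f/6.3 → f/5.6 → f/5 → f/4.5 — 1 stop wider (brighter).
Shutter speed: 1/5 → 1/6 → 1/8 → 1/10 → 1/13 → 1/15 — 1 2/3 stops shorter (darker).
ISO: 80 → 100 → 125 → 160 → 200 → 250 → 320 — 2 stops higher (brighter).
Net: +1 −1 2/3 +2 = +1 1/3 stops.

1 1/3 stops brighter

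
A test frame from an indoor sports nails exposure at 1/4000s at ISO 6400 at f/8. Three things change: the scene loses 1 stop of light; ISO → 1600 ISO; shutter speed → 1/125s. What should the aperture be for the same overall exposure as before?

f/16

Scene light: 1 stop darker.
ISO: 6400 → 3200 → 1600 — 2 stops lower (darker).
Shutter speed: 1/4000 → 1/2000 → 1/1000 → 1/500 → 1/250 → 1/125 — 5 stops longer (brighter).
Net so far: 2 stops brighter. Aperture: f/8 → f/11 → f/16.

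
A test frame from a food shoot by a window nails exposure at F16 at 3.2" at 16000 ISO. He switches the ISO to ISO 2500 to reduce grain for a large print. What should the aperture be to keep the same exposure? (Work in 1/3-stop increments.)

f/6.3

ISO: 16000 → 12800 → 10000 → 8000 → 6400 → 5000 → 4000 → 3200 → 2500 — 2 2/3 stops lower (darker).
Need 2 2/3 stops brighter from the aperture: f/16 → f/14 → f/13 → f/11 → f/10 → f/9 → f/8 → f/7.1 → f/6.3.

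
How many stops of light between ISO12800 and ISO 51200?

12800 → 25600 → 51200 — count the steps: 2 stops.

2 stops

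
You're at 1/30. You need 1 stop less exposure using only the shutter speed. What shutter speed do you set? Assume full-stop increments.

1/60s

Shutter speed: 1/30 → 1/60 — 1 stop faster (darker).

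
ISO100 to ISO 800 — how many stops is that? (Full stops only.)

100 → 200 → 400 → 800 — count the steps: 3 stops.

3 stops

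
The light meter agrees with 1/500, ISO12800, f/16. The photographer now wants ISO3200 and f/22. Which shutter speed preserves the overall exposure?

ISO: 12800 → 6400 → 3200 — 2 stops dropped (darker).
Aperture: f/16 → f/22 — 1 stop narrower (darker).
Net change so far: 3 stops darker. Offset with the shutter speed: 1/500 → 1/250 → 1/125 → 1/60.

1/60s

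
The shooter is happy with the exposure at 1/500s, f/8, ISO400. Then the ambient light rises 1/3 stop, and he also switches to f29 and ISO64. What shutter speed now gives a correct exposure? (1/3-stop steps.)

Scene light: 1/3 stop brighter.
Aperture: f/8 → f/9 → f/10 → f/11 → f/13 → f/14 → f/16 → f/18 → f/20 → f/22 → f/25 → f/29 — 3 2/3 stops stopped down (darker).
ISO: 400 → 320 → 250 → 200 → 160 → 125 → 100 → 80 → 64 — 2 2/3 stops dropped (darker).
Net so far: 6 stops darker. Shutter speed: 1/500 → 1/400 → 1/320 → 1/250 → 1/200 → 1/160 → 1/125 → 1/100 → 1/80 → 1/60 → 1/50 → 1/40 → 1/30 → 1/25 → 1/20 → 1/15 → 1/13 → 1/10 → 1/8.

1/8s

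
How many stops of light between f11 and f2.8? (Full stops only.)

f/11 → f/8 → f/5.6 → f/4 → f/2.8 — count the steps: 4 stops.

4 stops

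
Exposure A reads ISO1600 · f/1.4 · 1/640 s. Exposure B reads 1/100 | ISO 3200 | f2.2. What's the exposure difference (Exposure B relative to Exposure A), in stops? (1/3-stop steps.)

Aperture: f/1.4 → f/1.6 → f/1.8 → f/2 → f/2.2 — 1 1/3 stops stopped down (darker).
Shutter speed: 1/640 → 1/500 → 1/400 → 1/320 → 1/250 → 1/200 → 1/160 → 1/125 → 1/100 — 2 2/3 stops slower (brighter).
ISO: 1600 → 2000 → 2500 → 3200 — 1 stop raised (brighter).
Net: −1 1/3 +2 2/3 +1 = +2 1/3 stops.

2 1/3 stops brighter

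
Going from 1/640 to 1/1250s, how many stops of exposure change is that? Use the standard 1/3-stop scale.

1 stop

1/640 → 1/800 → 1/1000 → 1/1250 — count the steps: 3 third-stops = 1 stop.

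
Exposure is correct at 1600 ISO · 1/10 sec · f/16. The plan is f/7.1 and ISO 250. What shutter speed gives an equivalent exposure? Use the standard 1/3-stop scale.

1/8s

Aperture: f/16 → f/14 → f/13 → f/11 → f/10 → f/9 → f/8 → f/7.1 — 2 1/3 stops wider (brighter).
ISO: 1600 → 1250 → 1000 → 800 → 640 → 500 → 400 → 320 → 250 — 2 2/3 stops dropped (darker).
Net change so far: 1/3 stop darker. Offset with the shutter speed: 1/10 → 1/8.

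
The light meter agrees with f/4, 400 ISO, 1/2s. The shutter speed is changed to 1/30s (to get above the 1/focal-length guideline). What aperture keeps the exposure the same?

Shutter speed: 1/2 → 1/4 → 1/8 → 1/15 → 1/30 — 4 stops shorter (darker).
Need 4 stops brighter from the aperture: f/4 → f/2.8 → f/2 → f/1.4 → f/1.0.

f/1.0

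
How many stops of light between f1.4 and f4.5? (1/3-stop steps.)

f/1.4 → f/1.6 → f/1.8 → f/2 → f/2.2 → f/2.5 → f/2.8 → f/3.2 → f/3.5 → f/4 → f/4.5 — count the steps: 10 third-stops = 3 1/3 stops.

3 1/3 stops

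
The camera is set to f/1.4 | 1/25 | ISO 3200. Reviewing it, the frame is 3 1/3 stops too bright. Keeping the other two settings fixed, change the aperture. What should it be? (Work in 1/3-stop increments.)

Overexposed by 3 1/3 stops → need 3 1/3 stops darker.
Aperture: f/1.4 → f/1.6 → f/1.8 → f/2 → f/2.2 → f/2.5 → f/2.8 → f/3.2 → f/3.5 → f/4 → f/4.5.

f/4.5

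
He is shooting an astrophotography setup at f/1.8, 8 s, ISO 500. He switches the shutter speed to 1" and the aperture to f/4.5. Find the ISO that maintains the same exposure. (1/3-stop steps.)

ISO 25600

Shutter speed: 8 → 6 → 5 → 4 → 3.2 → 2.5 → 2 → 1.6 → 1.3 → 1 — 3 stops shorter (darker).
Aperture: f/1.8 → f/2 → f/2.2 → f/2.5 → f/2.8 → f/3.2 → f/3.5 → f/4 → f/4.5 — 2 2/3 stops narrower (darker).
Net change so far: 5 2/3 stops darker. Offset with the ISO: 500 → 640 → 800 → 1000 → 1250 → 1600 → 2000 → 2500 → 3200 → 4000 → 5000 → 6400 → 8000 → 10000 → 12800 → 16000 → 20000 → 25600.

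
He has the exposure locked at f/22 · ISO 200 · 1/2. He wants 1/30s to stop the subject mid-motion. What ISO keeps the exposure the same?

Shutter speed: 1/2 → 1/4 → 1/8 → 1/15 → 1/30 — 4 stops shorter (darker).
Need 4 stops brighter from the ISO: 200 → 400 → 800 → 1600 → 3200.

ISO 3200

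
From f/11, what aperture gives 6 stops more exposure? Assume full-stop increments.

Aperture: f/11 → f/8 → f/5.6 → f/4 → f/2.8 → f/2 → f/1.4 — 6 stops larger aperture (brighter).

f/1.4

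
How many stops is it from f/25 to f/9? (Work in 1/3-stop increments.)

3 stops

f/25 → f/22 → f/20 → f/18 → f/16 → f/14 → f/13 → f/11 → f/10 → f/9 — count the steps: 9 third-stops = 3 stops.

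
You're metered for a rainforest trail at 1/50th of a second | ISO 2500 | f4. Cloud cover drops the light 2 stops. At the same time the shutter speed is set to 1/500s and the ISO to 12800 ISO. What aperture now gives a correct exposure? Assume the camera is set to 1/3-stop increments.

f/1.4

Scene light: 2 stops darker.
Shutter speed: 1/50 → 1/60 → 1/80 → 1/100 → 1/125 → 1/160 → 1/200 → 1/250 → 1/320 → 1/400 → 1/500 — 3 1/3 stops faster (darker).
ISO: 2500 → 3200 → 4000 → 5000 → 6400 → 8000 → 10000 → 12800 — 2 1/3 stops higher (brighter).
Net so far: 3 stops darker. Aperture: f/4 → f/3.5 → f/3.2 → f/2.8 → f/2.5 → f/2.2 → f/2 → f/1.8 → f/1.6 → f/1.4.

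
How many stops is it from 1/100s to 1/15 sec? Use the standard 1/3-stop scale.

2 2/3 stops

1/100 → 1/80 → 1/60 → 1/50 → 1/40 → 1/30 → 1/25 → 1/20 → 1/15 — count the steps: 8 third-stops = 2 2/3 stops.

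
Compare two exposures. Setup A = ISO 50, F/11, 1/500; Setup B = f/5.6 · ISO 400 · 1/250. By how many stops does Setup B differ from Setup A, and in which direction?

Aperture: f/11 → f/8 → f/5.6 — 2 stops larger aperture (brighter).
Shutter speed: 1/500 → 1/250 — 1 stop slower (brighter).
ISO: 50 → 100 → 200 → 400 — 3 stops raised (brighter).
Net: +2 +1 +3 = +6 stops.

6 stops brighter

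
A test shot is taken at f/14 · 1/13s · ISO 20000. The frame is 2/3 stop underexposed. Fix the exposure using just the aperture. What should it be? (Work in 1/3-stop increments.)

Underexposed by 2/3 stop → need 2/3 stop brighter.
Aperture: f/14 → f/13 → f/11.

f/11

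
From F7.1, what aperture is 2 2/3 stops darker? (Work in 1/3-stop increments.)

f/18

Aperture: f/7.1 → f/8 → f/9 → f/10 → f/11 → f/13 → f/14 → f/16 → f/18 — 2 2/3 stops narrower (darker).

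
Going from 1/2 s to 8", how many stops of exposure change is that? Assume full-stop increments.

1/2 → 1 → 2 → 4 → 8 — count the steps: 4 stops.

4 stops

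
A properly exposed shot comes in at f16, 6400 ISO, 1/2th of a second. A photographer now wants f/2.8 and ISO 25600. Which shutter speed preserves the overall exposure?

1/250s

Aperture: f/16 → f/11 → f/8 → f/5.6 → f/4 → f/2.8 — 5 stops larger aperture (brighter).
ISO: 6400 → 12800 → 25600 — 2 stops raised (brighter).
Net change so far: 7 stops brighter. Offset with the shutter speed: 1/2 → 1/4 → 1/8 → 1/15 → 1/30 → 1/60 → 1/125 → 1/250.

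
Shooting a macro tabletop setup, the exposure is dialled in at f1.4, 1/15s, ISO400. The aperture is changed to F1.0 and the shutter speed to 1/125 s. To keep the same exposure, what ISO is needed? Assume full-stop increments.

Aperture: f/1.4 → f/1.0 — 1 stop opened up (brighter).
Shutter speed: 1/15 → 1/30 → 1/60 → 1/125 — 3 stops faster (darker).
Net change so far: 2 stops darker. Offset with the ISO: 400 → 800 → 1600.

ISO 1600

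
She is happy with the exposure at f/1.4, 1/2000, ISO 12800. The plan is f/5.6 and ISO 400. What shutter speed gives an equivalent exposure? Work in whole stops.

Aperture: f/1.4 → f/2 → f/2.8 → f/4 → f/5.6 — 4 stops smaller aperture (darker).
ISO: 12800 → 6400 → 3200 → 1600 → 800 → 400 — 5 stops lower (darker).
Net change so far: 9 stops darker. Offset with the shutter speed: 1/2000 → 1/1000 → 1/500 → 1/250 → 1/125 → 1/60 → 1/30 → 1/15 → 1/8 → 1/4.

1/4s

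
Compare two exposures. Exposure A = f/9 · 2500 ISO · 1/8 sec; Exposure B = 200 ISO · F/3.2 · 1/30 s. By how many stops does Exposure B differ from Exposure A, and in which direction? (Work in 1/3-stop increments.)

2 2/3 stops darker

Aperture: f/9 → f/8 → f/7.1 → f/6.3 → f/5.6 → f/5 → f/4.5 → f/4 → f/3.5 → f/3.2 — 3 stops larger aperture (brighter).
Shutter speed: 1/8 → 1/10 → 1/13 → 1/15 → 1/20 → 1/25 → 1/30 — 2 stops faster (darker).
ISO: 2500 → 2000 → 1600 → 1250 → 1000 → 800 → 640 → 500 → 400 → 320 → 250 → 200 — 3 2/3 stops lower (darker).
Net: +3 −2 −3 2/3 = −2 2/3 stops.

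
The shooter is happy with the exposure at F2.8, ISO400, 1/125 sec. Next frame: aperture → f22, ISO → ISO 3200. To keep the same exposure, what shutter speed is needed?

1/15s

Aperture: f/2.8 → f/4 → f/5.6 → f/8 → f/11 → f/16 → f/22 — 6 stops stopped down (darker).
ISO: 400 → 800 → 1600 → 3200 — 3 stops higher (brighter).
Net change so far: 3 stops darker. Offset with the shutter speed: 1/125 → 1/60 → 1/30 → 1/15.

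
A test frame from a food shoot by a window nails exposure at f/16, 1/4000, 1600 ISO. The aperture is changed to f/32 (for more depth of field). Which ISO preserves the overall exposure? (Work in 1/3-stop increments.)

Aperture: f/16 → f/18 → f/20 → f/22 → f/25 → f/29 → f/32 — 2 stops narrower (darker).
Need 2 stops brighter from the ISO: 1600 → 2000 → 2500 → 3200 → 4000 → 5000 → 6400.

ISO 6400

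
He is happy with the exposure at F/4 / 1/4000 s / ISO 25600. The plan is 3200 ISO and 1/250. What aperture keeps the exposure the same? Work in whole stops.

f/5.6

ISO: 25600 → 12800 → 6400 → 3200 — 3 stops lower (darker).
Shutter speed: 1/4000 → 1/2000 → 1/1000 → 1/500 → 1/250 — 4 stops longer (brighter).
Net change so far: 1 stop brighter. Offset with the aperture: f/4 → f/5.6.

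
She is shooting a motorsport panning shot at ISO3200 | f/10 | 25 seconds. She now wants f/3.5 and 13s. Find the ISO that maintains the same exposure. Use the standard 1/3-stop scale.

ISO 800

Aperture: f/10 → f/9 → f/8 → f/7.1 → f/6.3 → f/5.6 → f/5 → f/4.5 → f/4 → f/3.5 — 3 stops larger aperture (brighter).
Shutter speed: 25 → 20 → 15 → 13 — 1 stop shorter (darker).
Net change so far: 2 stops brighter. Offset with the ISO: 3200 → 2500 → 2000 → 1600 → 1250 → 1000 → 800.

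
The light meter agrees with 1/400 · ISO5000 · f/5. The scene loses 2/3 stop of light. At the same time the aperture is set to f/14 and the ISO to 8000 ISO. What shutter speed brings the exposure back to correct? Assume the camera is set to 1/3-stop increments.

1/50s

Scene light: 2/3 stop darker.
Aperture: f/5 → f/5.6 → f/6.3 → f/7.1 → f/8 → f/9 → f/10 → f/11 → f/13 → f/14 — 3 stops narrower (darker).
ISO: 5000 → 6400 → 8000 — 2/3 stop higher (brighter).
Net so far: 3 stops darker. Shutter speed: 1/400 → 1/320 → 1/250 → 1/200 → 1/160 → 1/125 → 1/100 → 1/80 → 1/60 → 1/50.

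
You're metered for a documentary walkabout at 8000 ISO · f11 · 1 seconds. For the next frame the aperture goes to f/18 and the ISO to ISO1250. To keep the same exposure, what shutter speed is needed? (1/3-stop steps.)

15 s

Aperture: f/11 → f/13 → f/14 → f/16 → f/18 — 1 1/3 stops narrower (darker).
ISO: 8000 → 6400 → 5000 → 4000 → 3200 → 2500 → 2000 → 1600 → 1250 — 2 2/3 stops lower (darker).
Net change so far: 4 stops darker. Offset with the shutter speed: 1 → 1.3 → 1.6 → 2 → 2.5 → 3.2 → 4 → 5 → 6 → 8 → 10 → 13 → 15.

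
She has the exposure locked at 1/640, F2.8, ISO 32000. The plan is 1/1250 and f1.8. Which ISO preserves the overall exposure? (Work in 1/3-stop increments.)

ISO 25600

Shutter speed: 1/640 → 1/800 → 1/1000 → 1/1250 — 1 stop faster (darker).
Aperture: f/2.8 → f/2.5 → f/2.2 → f/2 → f/1.8 — 1 1/3 stops opened up (brighter).
Net change so far: 1/3 stop brighter. Offset with the ISO: 32000 → 25600.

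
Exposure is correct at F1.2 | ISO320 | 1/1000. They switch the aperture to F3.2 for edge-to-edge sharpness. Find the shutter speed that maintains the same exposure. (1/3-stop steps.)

Aperture: f/1.2 → f/1.4 → f/1.6 → f/1.8 → f/2 → f/2.2 → f/2.5 → f/2.8 → f/3.2 — 2 2/3 stops smaller aperture (darker).
Need 2 2/3 stops brighter from the shutter speed: 1/1000 → 1/800 → 1/640 → 1/500 → 1/400 → 1/320 → 1/250 → 1/200 → 1/160.

1/160s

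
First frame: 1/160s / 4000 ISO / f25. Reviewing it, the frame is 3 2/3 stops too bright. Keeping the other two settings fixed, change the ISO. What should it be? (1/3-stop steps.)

Overexposed by 3 2/3 stops → need 3 2/3 stops darker.
ISO: 4000 → 3200 → 2500 → 2000 → 1600 → 1250 → 1000 → 800 → 640 → 500 → 400 → 320.

ISO 320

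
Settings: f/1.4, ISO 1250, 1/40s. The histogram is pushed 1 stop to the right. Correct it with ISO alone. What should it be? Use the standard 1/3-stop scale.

Overexposed by 1 stop → need 1 stop darker.
ISO: 1250 → 1000 → 800 → 640.

ISO 640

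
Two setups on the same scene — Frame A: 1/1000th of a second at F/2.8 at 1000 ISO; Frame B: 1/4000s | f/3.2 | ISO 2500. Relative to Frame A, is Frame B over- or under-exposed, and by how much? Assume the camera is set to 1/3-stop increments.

1 stop darker

Aperture: f/2.8 → f/3.2 — 1/3 stop smaller aperture (darker).
Shutter speed: 1/1000 → 1/1250 → 1/1600 → 1/2000 → 1/2500 → 1/3200 → 1/4000 — 2 stops faster (darker).
ISO: 1000 → 1250 → 1600 → 2000 → 2500 — 1 1/3 stops higher (brighter).
Net: −1/3 −2 +1 1/3 = −1 stop.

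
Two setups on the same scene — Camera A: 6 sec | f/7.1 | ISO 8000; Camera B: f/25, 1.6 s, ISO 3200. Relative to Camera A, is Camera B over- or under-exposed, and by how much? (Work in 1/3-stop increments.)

7 stops darker

Aperture: f/7.1 → f/8 → f/9 → f/10 → f/11 → f/13 → f/14 → f/16 → f/18 → f/20 → f/22 → f/25 — 3 2/3 stops narrower (darker).
Shutter speed: 6 → 5 → 4 → 3.2 → 2.5 → 2 → 1.6 — 2 stops faster (darker).
ISO: 8000 → 6400 → 5000 → 4000 → 3200 — 1 1/3 stops lower (darker).
Net: −3 2/3 −2 −1 1/3 = −7 stops.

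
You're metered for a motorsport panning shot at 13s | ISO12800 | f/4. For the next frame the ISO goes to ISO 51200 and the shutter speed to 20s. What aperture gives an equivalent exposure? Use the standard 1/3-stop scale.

f/10

ISO: 12800 → 16000 → 20000 → 25600 → 32000 → 40000 → 51200 — 2 stops higher (brighter).
Shutter speed: 13 → 15 → 20 — 2/3 stop slower (brighter).
Net change so far: 2 2/3 stops brighter. Offset with the aperture: f/4 → f/4.5 → f/5 → f/5.6 → f/6.3 → f/7.1 → f/8 → f/9 → f/10.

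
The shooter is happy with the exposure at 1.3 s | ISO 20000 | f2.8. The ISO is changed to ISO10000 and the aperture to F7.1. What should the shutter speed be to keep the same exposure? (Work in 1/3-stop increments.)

ISO: 20000 → 16000 → 12800 → 10000 — 1 stop dropped (darker).
Aperture: f/2.8 → f/3.2 → f/3.5 → f/4 → f/4.5 → f/5 → f/5.6 → f/6.3 → f/7.1 — 2 2/3 stops stopped down (darker).
Net change so far: 3 2/3 stops darker. Offset with the shutter speed: 1.3 → 1.6 → 2 → 2.5 → 3.2 → 4 → 5 → 6 → 8 → 10 → 13 → 15.

15 s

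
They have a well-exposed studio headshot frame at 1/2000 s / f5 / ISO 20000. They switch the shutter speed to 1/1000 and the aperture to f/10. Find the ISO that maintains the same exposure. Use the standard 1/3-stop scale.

Shutter speed: 1/2000 → 1/1600 → 1/1250 → 1/1000 — 1 stop slower (brighter).
Aperture: f/5 → f/5.6 → f/6.3 → f/7.1 → f/8 → f/9 → f/10 — 2 stops smaller aperture (darker).
Net change so far: 1 stop darker. Offset with the ISO: 20000 → 25600 → 32000 → 40000.

ISO 40000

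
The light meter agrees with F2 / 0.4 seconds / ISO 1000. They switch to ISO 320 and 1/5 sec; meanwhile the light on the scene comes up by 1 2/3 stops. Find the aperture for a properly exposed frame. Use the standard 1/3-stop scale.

Scene light: 1 2/3 stops brighter.
ISO: 1000 → 800 → 640 → 500 → 400 → 320 — 1 2/3 stops lower (darker).
Shutter speed: 0.4 → 0.3 → 1/4 → 1/5 — 1 stop shorter (darker).
Net so far: 1 stop darker. Aperture: f/2 → f/1.8 → f/1.6 → f/1.4.

f/1.4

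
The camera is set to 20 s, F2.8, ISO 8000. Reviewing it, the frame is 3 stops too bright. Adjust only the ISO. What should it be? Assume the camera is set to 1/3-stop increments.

ISO 1000

Overexposed by 3 stops → need 3 stops darker.
ISO: 8000 → 6400 → 5000 → 4000 → 3200 → 2500 → 2000 → 1600 → 1250 → 1000.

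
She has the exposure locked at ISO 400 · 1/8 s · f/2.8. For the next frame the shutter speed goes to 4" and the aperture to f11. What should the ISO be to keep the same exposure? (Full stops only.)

Shutter speed: 1/8 → 1/4 → 1/2 → 1 → 2 → 4 — 5 stops slower (brighter).
Aperture: f/2.8 → f/4 → f/5.6 → f/8 → f/11 — 4 stops stopped down (darker).
Net change so far: 1 stop brighter. Offset with the ISO: 400 → 200.

ISO 200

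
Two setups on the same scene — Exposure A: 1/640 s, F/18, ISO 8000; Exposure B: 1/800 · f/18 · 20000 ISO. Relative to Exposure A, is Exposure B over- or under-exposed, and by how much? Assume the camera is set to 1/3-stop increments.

Aperture: unchanged.
Shutter speed: 1/640 → 1/800 — 1/3 stop shorter (darker).
ISO: 8000 → 10000 → 12800 → 16000 → 20000 — 1 1/3 stops raised (brighter).
Net: −1/3 +1 1/3 = +1 stop.

1 stop brighter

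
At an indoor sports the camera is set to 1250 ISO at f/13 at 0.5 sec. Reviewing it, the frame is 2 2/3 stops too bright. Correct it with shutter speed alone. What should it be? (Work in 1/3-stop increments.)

1/13s

Overexposed by 2 2/3 stops → need 2 2/3 stops darker.
Shutter speed: 0.5 → 0.4 → 0.3 → 1/4 → 1/5 → 1/6 → 1/8 → 1/10 → 1/13.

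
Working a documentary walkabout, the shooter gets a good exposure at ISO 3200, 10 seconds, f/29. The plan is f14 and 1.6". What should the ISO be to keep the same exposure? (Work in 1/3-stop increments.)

ISO 5000

Aperture: f/29 → f/25 → f/22 → f/20 → f/18 → f/16 → f/14 — 2 stops larger aperture (brighter).
Shutter speed: 10 → 8 → 6 → 5 → 4 → 3.2 → 2.5 → 2 → 1.6 — 2 2/3 stops faster (darker).
Net change so far: 2/3 stop darker. Offset with the ISO: 3200 → 4000 → 5000.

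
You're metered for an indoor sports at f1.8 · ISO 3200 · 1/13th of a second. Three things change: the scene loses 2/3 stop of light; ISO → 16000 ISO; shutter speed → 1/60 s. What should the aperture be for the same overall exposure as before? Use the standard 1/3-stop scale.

Scene light: 2/3 stop darker.
ISO: 3200 → 4000 → 5000 → 6400 → 8000 → 10000 → 12800 → 16000 — 2 1/3 stops higher (brighter).
Shutter speed: 1/13 → 1/15 → 1/20 → 1/25 → 1/30 → 1/40 → 1/50 → 1/60 — 2 1/3 stops faster (darker).
Net so far: 2/3 stop darker. Aperture: f/1.8 → f/1.6 → f/1.4.

f/1.4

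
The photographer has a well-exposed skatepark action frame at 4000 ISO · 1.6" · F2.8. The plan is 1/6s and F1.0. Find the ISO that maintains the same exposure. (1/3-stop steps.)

ISO 5000

Shutter speed: 1.6 → 1.3 → 1 → 0.8 → 0.6 → 0.5 → 0.4 → 0.3 → 1/4 → 1/5 → 1/6 — 3 1/3 stops faster (darker).
Aperture: f/2.8 → f/2.5 → f/2.2 → f/2 → f/1.8 → f/1.6 → f/1.4 → f/1.2 → f/1.1 → f/1.0 — 3 stops opened up (brighter).
Net change so far: 1/3 stop darker. Offset with the ISO: 4000 → 5000.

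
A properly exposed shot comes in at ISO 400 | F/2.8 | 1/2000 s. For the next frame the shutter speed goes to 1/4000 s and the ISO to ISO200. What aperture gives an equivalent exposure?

f/1.4

Shutter speed: 1/2000 → 1/4000 — 1 stop shorter (darker).
ISO: 400 → 200 — 1 stop dropped (darker).
Net change so far: 2 stops darker. Offset with the aperture: f/2.8 → f/2 → f/1.4.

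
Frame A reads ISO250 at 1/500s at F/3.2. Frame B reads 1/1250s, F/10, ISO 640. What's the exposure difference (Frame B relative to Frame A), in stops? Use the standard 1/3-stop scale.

3 1/3 stops darker

Aperture: f/3.2 → f/3.5 → f/4 → f/4.5 → f/5 → f/5.6 → f/6.3 → f/7.1 → f/8 → f/9 → f/10 — 3 1/3 stops stopped down (darker).
Shutter speed: 1/500 → 1/640 → 1/800 → 1/1000 → 1/1250 — 1 1/3 stops faster (darker).
ISO: 250 → 320 → 400 → 500 → 640 — 1 1/3 stops raised (brighter).
Net: −3 1/3 −1 1/3 +1 1/3 = −3 1/3 stops.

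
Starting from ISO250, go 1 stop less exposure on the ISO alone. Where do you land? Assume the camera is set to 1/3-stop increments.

ISO 125

ISO: 250 → 200 → 160 → 125 — 1 stop dropped (darker).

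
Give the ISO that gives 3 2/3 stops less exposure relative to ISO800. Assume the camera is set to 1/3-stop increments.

ISO 64

ISO: 800 → 640 → 500 → 400 → 320 → 250 → 200 → 160 → 125 → 100 → 80 → 64 — 3 2/3 stops dropped (darker).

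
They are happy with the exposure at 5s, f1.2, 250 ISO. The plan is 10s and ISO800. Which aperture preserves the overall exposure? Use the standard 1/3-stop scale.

Shutter speed: 5 → 6 → 8 → 10 — 1 stop longer (brighter).
ISO: 250 → 320 → 400 → 500 → 640 → 800 — 1 2/3 stops higher (brighter).
Net change so far: 2 2/3 stops brighter. Offset with the aperture: f/1.2 → f/1.4 → f/1.6 → f/1.8 → f/2 → f/2.2 → f/2.5 → f/2.8 → f/3.2.

f/3.2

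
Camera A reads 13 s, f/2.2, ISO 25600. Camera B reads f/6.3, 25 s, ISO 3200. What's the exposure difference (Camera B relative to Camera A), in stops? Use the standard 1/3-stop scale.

Aperture: f/2.2 → f/2.5 → f/2.8 → f/3.2 → f/3.5 → f/4 → f/4.5 → f/5 → f/5.6 → f/6.3 — 3 stops smaller aperture (darker).
Shutter speed: 13 → 15 → 20 → 25 — 1 stop slower (brighter).
ISO: 25600 → 20000 → 16000 → 12800 → 10000 → 8000 → 6400 → 5000 → 4000 → 3200 — 3 stops dropped (darker).
Net: −3 +1 −3 = −5 stops.

5 stops darker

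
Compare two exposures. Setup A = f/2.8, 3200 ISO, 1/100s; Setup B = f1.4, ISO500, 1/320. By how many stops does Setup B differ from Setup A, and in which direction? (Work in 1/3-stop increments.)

2 1/3 stops darker

Aperture: f/2.8 → f/2.5 → f/2.2 → f/2 → f/1.8 → f/1.6 → f/1.4 — 2 stops larger aperture (brighter).
Shutter speed: 1/100 → 1/125 → 1/160 → 1/200 → 1/250 → 1/320 — 1 2/3 stops shorter (darker).
ISO: 3200 → 2500 → 2000 → 1600 → 1250 → 1000 → 800 → 640 → 500 — 2 2/3 stops lower (darker).
Net: +2 −1 2/3 −2 2/3 = −2 1/3 stops.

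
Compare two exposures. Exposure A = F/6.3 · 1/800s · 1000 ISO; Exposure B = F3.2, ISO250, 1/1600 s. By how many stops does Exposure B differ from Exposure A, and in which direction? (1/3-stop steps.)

1 stop darker

Aperture: f/6.3 → f/5.6 → f/5 → f/4.5 → f/4 → f/3.5 → f/3.2 — 2 stops opened up (brighter).
Shutter speed: 1/800 → 1/1000 → 1/1250 → 1/1600 — 1 stop faster (darker).
ISO: 1000 → 800 → 640 → 500 → 400 → 320 → 250 — 2 stops dropped (darker).
Net: +2 −1 −2 = −1 stop.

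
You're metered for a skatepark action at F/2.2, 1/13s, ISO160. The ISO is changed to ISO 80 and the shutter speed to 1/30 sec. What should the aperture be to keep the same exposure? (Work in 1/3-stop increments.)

f/1.0

ISO: 160 → 125 → 100 → 80 — 1 stop lower (darker).
Shutter speed: 1/13 → 1/15 → 1/20 → 1/25 → 1/30 — 1 1/3 stops shorter (darker).
Net change so far: 2 1/3 stops darker. Offset with the aperture: f/2.2 → f/2 → f/1.8 → f/1.6 → f/1.4 → f/1.2 → f/1.1 → f/1.0.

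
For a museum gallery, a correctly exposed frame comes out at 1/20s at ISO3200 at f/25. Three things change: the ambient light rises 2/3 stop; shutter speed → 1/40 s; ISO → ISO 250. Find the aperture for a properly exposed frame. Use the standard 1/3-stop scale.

Scene light: 2/3 stop brighter.
Shutter speed: 1/20 → 1/25 → 1/30 → 1/40 — 1 stop shorter (darker).
ISO: 3200 → 2500 → 2000 → 1600 → 1250 → 1000 → 800 → 640 → 500 → 400 → 320 → 250 — 3 2/3 stops dropped (darker).
Net so far: 4 stops darker. Aperture: f/25 → f/22 → f/20 → f/18 → f/16 → f/14 → f/13 → f/11 → f/10 → f/9 → f/8 → f/7.1 → f/6.3.

f/6.3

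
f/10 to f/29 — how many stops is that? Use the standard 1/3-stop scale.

f/10 → f/11 → f/13 → f/14 → f/16 → f/18 → f/20 → f/22 → f/25 → f/29 — count the steps: 9 third-stops = 3 stops.

3 stops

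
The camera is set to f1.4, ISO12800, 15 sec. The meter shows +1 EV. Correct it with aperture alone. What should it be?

Overexposed by 1 stop → need 1 stop darker.
Aperture: f/1.4 → f/2.

f/2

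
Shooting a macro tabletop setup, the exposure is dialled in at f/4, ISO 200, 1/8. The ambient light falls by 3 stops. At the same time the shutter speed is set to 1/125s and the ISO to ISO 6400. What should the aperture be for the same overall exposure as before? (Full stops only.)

f/2

Scene light: 3 stops darker.
Shutter speed: 1/8 → 1/15 → 1/30 → 1/60 → 1/125 — 4 stops shorter (darker).
ISO: 200 → 400 → 800 → 1600 → 3200 → 6400 — 5 stops raised (brighter).
Net so far: 2 stops darker. Aperture: f/4 → f/2.8 → f/2.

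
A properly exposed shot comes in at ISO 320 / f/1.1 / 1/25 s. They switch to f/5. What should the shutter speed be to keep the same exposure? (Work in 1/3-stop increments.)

0.8 s

Aperture: f/1.1 → f/1.2 → f/1.4 → f/1.6 → f/1.8 → f/2 → f/2.2 → f/2.5 → f/2.8 → f/3.2 → f/3.5 → f/4 → f/4.5 → f/5 — 4 1/3 stops stopped down (darker).
Need 4 1/3 stops brighter from the shutter speed: 1/25 → 1/20 → 1/15 → 1/13 → 1/10 → 1/8 → 1/6 → 1/5 → 1/4 → 0.3 → 0.4 → 0.5 → 0.6 → 0.8.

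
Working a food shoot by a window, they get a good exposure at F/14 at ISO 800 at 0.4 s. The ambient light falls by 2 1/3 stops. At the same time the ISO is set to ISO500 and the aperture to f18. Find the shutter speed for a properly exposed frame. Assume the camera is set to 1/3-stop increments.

Scene light: 2 1/3 stops darker.
ISO: 800 → 640 → 500 — 2/3 stop dropped (darker).
Aperture: f/14 → f/16 → f/18 — 2/3 stop stopped down (darker).
Net so far: 3 2/3 stops darker. Shutter speed: 0.4 → 0.5 → 0.6 → 0.8 → 1 → 1.3 → 1.6 → 2 → 2.5 → 3.2 → 4 → 5.

5 s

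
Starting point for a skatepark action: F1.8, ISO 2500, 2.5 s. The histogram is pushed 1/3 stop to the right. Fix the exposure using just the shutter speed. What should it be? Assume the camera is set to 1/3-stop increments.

2 s

Overexposed by 1/3 stop → need 1/3 stop darker.
Shutter speed: 2.5 → 2.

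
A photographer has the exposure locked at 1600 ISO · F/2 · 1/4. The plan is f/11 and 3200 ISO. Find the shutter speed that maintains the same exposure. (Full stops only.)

4 s

Aperture: f/2 → f/2.8 → f/4 → f/5.6 → f/8 → f/11 — 5 stops stopped down (darker).
ISO: 1600 → 3200 — 1 stop raised (brighter).
Net change so far: 4 stops darker. Offset with the shutter speed: 1/4 → 1/2 → 1 → 2 → 4.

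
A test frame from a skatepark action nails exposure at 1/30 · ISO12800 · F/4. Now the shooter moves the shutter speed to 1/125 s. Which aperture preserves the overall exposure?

Shutter speed: 1/30 → 1/60 → 1/125 — 2 stops faster (darker).
Need 2 stops brighter from the aperture: f/4 → f/2.8 → f/2.

f/2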